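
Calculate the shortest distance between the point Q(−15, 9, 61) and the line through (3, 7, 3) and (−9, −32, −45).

2√482

A direction vector is d = (−12, −39, −48).
AP = (−18, 2, 58); AP·d = -2646, |AP|² = 3692, |d|² = 3969.
distance² = |AP|² − (AP·d)²/|d|² = 3692 − 7001316/3969 = 1928, so the distance is 2√482.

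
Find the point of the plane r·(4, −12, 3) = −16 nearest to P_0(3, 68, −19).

(23, 8, -4)

The perpendicular from P_0 has direction n = (4, −12, 3): r = (3, 68, −19) + λ(4, −12, 3).
Substitute into the plane: n·(P_0 + λn) = -16 gives -861 + 169λ = -16, so λ = 5.
Foot = (3, 68, −19) + 5·(4, −12, 3) = (23, 8, −4).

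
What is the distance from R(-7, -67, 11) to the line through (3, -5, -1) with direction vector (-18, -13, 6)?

2√493

Direction vector d = (-18, -13, 6).
AP = (-10, -62, 12), and AP × d = (-216, -156, -986).
|AP × d|² = 1043188 and |d|² = 529, so the distance is √(1043188/529) = √1972 = 2√493.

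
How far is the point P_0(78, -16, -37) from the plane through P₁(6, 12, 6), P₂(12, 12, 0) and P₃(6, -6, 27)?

2

P₁P₂ = (6, 0, -6) and P₁P₃ = (0, -18, 21), so a normal is n = P₁P₂ × P₁P₃ = (-108, -126, -108).
d = |(-108)·78 + (-126)·(-16) + (-108)·(-37) − (-2808)| / √(11664 + 15876 + 11664) = |396| / 198 = 2.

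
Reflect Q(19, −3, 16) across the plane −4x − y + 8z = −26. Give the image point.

n = (−4, −1, 8), |n|² = 81, n·Q − (-26) = 81, so t = 81/81 = 1.
Foot F = Q − 1·n = (23, −2, 8); the reflection is 2F − Q = (27, −1, 0).

(27, -1, 0)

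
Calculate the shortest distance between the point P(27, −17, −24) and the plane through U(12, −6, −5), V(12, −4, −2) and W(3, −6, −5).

5/√13

UV = (0, 2, 3) and UW = (−9, 0, 0), so a normal is n = UV × UW = (0, −27, 18).
d = |(-27)·(-17) + 18·(-24) − 72| / √(0 + 729 + 324) = |-45| / (9√13) = 5/√13.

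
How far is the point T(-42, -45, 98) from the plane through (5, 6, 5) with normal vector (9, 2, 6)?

The plane has equation n·(r − (5, 6, 5)) = 0, i.e. n·r = 87.
Then n·(-42, -45, 98) - 87 = 33.
|n| = √(81 + 4 + 36) = 11, so the distance is |33|/11 = 3.

3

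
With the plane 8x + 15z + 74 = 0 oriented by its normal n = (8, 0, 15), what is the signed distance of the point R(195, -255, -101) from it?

n·R − (-74) = 119.
|n| = 17, so the signed distance is 119/17 = 7.

7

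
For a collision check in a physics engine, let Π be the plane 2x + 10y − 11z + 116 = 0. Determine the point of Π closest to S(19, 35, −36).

(11, -5, 8)

The perpendicular from S has direction n = (2, 10, −11): r = (19, 35, −36) + μ(2, 10, −11).
Substitute into the plane: n·(S + μn) = -116 gives 784 + 225μ = -116, so μ = -4.
Foot = (19, 35, −36) + (-4)·(2, 10, −11) = (11, −5, 8).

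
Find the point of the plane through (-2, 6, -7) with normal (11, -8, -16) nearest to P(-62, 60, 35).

The perpendicular from P has direction n = (11, -8, -16): r = (-62, 60, 35) + μ(11, -8, -16).
Substitute into the plane: n·(P + μn) = 42 gives -1722 + 441μ = 42, so μ = 4.
Foot = (-62, 60, 35) + 4·(11, -8, -16) = (-18, 28, -29).

(-18, 28, -29)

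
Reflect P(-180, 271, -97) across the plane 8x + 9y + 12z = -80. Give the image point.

(-2980/17, 4697/17, -1529/17)

With n = (8, 9, 12), the signed offset is (n·P − (-80))/|n|² = -85/289 = -5/17.
P' = P − 2t·n = (-180, 271, -97) − (-10/17)·(8, 9, 12) = (-2980/17, 4697/17, -1529/17).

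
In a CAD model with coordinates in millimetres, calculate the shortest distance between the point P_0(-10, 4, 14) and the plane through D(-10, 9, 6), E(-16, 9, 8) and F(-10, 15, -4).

DE = (-6, 0, 2) and DF = (0, 6, -10), so a normal is n = DE × DF = (-12, -60, -36).
Then n·(-10, 4, 14) - (-636) = 12.
|n| = √(144 + 3600 + 1296) = 12√35, so the distance is |12|/(12√35) = √35/35.

√35/35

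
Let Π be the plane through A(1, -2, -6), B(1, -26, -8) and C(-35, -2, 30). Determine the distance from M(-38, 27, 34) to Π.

AB = (0, -24, -2) and AC = (-36, 0, 36), so a normal is n = AB × AC = (-864, 72, -864).
n = (-864, 72, -864); n·P − 4176 = 1224; |n| = 1224; distance = 1224/1224 = 1.

1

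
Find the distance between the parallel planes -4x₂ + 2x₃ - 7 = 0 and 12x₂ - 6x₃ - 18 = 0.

Divide the second equation by -3 to match normals: -4x₂ + 2x₃ = -6.
Both planes have normal n = (0, -4, 2), |n| = 2√5. Any point on the first plane is at distance |(-6) − 7|/|n| = 13/(2√5) = 13√5/10 from the second.

13√5/10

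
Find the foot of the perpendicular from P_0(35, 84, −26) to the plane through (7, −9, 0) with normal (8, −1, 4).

n = (8, −1, 4), |n|² = 81, and n·P_0 − 65 = 27.
t = 27/81 = 1/3, so the foot is P_0 − t·n = (35, 84, −26) − (1/3)·(8, −1, 4) = (97/3, 253/3, −82/3).

(97/3, 253/3, -82/3)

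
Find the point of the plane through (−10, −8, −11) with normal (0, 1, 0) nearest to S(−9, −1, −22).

The perpendicular from S has direction n = (0, 1, 0): r = (−9, −1, −22) + λ(0, 1, 0).
Substitute into the plane: n·(S + λn) = -8 gives -1 + 1λ = -8, so λ = -7.
Foot = (−9, −1, −22) + (-7)·(0, 1, 0) = (−9, −8, −22).

(-9, -8, -22)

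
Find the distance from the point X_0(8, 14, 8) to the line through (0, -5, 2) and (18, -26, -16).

A direction vector is d = (18, -21, -18).
AP = (8, 19, 6); AP·d = -363, |AP|² = 461, |d|² = 1089.
distance² = |AP|² − (AP·d)²/|d|² = 461 − 131769/1089 = 340, so the distance is 2√85.

2√85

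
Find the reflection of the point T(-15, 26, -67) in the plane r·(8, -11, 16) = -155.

With n = (8, -11, 16), the signed offset is (n·T − (-155))/|n|² = -1323/441 = -3.
T' = T − 2t·n = (-15, 26, -67) − (-6)·(8, -11, 16) = (33, -40, 29).

(33, -40, 29)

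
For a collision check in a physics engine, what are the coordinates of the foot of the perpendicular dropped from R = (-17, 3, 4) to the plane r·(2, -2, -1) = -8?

(-9, -5, 0)

n = (2, -2, -1), |n|² = 9, and n·R − (-8) = -36.
t = -36/9 = -4, so the foot is R − t·n = (-17, 3, 4) − (-4)·(2, -2, -1) = (-9, -5, 0).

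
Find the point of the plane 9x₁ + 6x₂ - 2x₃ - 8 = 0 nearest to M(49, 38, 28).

(4, 8, 38)

The perpendicular from M has direction n = (9, 6, -2): r = (49, 38, 28) + t(9, 6, -2).
Substitute into the plane: n·(M + tn) = 8 gives 613 + 121t = 8, so t = -5.
Foot = (49, 38, 28) + (-5)·(9, 6, -2) = (4, 8, 38).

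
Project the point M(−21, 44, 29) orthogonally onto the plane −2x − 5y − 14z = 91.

(-27, 29, -13)

The perpendicular from M has direction n = (−2, −5, −14): r = (−21, 44, 29) + λ(−2, −5, −14).
Substitute into the plane: n·(M + λn) = 91 gives -584 + 225λ = 91, so λ = 3.
Foot = (−21, 44, 29) + 3·(−2, −5, −14) = (−27, 29, −13).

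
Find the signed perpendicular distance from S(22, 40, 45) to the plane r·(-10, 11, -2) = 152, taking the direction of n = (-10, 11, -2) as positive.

-22/15

n·S − 152 = -22.
|n| = 15, so the signed distance is -22/15.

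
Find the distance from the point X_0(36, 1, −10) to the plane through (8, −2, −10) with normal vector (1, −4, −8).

16/9

The plane has equation n·(r − (8, −2, −10)) = 0, i.e. n·r = 96.
n = (1, −4, −8); n·P − 96 = 16; |n| = 9; distance = 16/9.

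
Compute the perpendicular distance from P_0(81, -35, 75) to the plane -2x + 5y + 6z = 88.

5√65/13

d = |(-2)·81 + 5·(-35) + 6·75 − 88| / √(4 + 25 + 36) = |25| / √65 = 5√65/13.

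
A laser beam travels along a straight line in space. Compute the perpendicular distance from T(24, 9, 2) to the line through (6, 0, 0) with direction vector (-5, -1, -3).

√94

Direction vector d = (-5, -1, -3).
AP = (18, 9, 2); AP·d = -105, |AP|² = 409, |d|² = 35.
distance² = |AP|² − (AP·d)²/|d|² = 409 − 11025/35 = 94, so the distance is √94.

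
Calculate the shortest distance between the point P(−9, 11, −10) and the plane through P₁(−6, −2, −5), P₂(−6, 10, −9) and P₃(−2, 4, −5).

5/7

P₁P₂ = (0, 12, −4) and P₁P₃ = (4, 6, 0), so a normal is n = P₁P₂ × P₁P₃ = (24, −16, −48).
Then n·(−9, 11, −10) − 128 = −40.
|n| = √(576 + 256 + 2304) = 56, so the distance is |-40|/56 = 5/7.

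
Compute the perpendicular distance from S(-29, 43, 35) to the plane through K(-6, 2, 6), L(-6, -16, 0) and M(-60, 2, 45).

KL = (0, -18, -6) and KM = (-54, 0, 39), so a normal is n = KL × KM = (-702, 324, -972).
Then n·(-29, 43, 35) - (-972) = 1242.
|n| = √(492804 + 104976 + 944784) = 1242, so the distance is |1242|/1242 = 1.

1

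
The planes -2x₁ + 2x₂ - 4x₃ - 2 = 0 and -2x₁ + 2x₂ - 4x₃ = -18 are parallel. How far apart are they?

Both planes have normal n = (-2, 2, -4), |n| = 2√6. Any point on the first plane is at distance |(-18) − 2|/|n| = 20/(2√6) = 10/√6 from the second.

5√6/3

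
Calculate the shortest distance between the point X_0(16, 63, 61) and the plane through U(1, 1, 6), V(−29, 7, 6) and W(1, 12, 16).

3

UV = (−30, 6, 0) and UW = (0, 11, 10), so a normal is n = UV × UW = (60, 300, −330).
d = |60·16 + 300·63 + (-330)·61 − (-1620)| / √(3600 + 90000 + 108900) = |1350| / 450 = 3.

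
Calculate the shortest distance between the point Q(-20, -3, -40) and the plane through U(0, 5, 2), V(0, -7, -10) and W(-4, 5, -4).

8√17/17

UV = (0, -12, -12) and UW = (-4, 0, -6), so a normal is n = UV × UW = (72, 48, -48).
n = (72, 48, -48); n·P − 144 = 192; |n| = 24√17; distance = 192/(24√17) = 8/√17.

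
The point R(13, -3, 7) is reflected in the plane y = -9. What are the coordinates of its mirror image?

(13, -15, 7)

n = (0, 1, 0), |n|² = 1, n·R − (-9) = 6, so t = 6/1 = 6.
Foot F = R − 6·n = (13, -9, 7); the reflection is 2F − R = (13, -15, 7).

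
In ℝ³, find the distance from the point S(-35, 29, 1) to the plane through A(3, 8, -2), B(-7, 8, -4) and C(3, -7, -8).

11√30/30

AB = (-10, 0, -2) and AC = (0, -15, -6), so a normal is n = AB × AC = (-30, -60, 150).
Then n·(-35, 29, 1) - (-870) = 330.
|n| = √(900 + 3600 + 22500) = 30√30, so the distance is |330|/(30√30) = 11/√30.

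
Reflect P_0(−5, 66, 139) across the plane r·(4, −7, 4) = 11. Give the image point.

(-101/9, 692/9, 1195/9)

n = (4, −7, 4), |n|² = 81, n·P_0 − 11 = 63, so t = 63/81 = 7/9.
Foot F = P_0 − (7/9)·n = (−73/9, 643/9, 1223/9); the reflection is 2F − P_0 = (−101/9, 692/9, 1195/9).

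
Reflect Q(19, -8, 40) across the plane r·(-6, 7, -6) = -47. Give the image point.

(-17, 34, 4)

With n = (-6, 7, -6), the signed offset is (n·Q − (-47))/|n|² = -363/121 = -3.
Q' = Q − 2t·n = (19, -8, 40) − (-6)·(-6, 7, -6) = (-17, 34, 4).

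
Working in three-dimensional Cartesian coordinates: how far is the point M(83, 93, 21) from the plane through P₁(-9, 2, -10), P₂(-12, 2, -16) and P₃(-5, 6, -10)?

P₁P₂ = (-3, 0, -6) and P₁P₃ = (4, 4, 0), so a normal is n = P₁P₂ × P₁P₃ = (24, -24, -12).
n = (24, -24, -12); n·P − (-144) = -348; |n| = 36; distance = 348/36 = 29/3.

29/3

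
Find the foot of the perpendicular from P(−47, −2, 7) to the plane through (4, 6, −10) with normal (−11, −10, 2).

n = (−11, −10, 2), |n|² = 225, and n·P − (-124) = 675.
t = 675/225 = 3, so the foot is P − t·n = (−47, −2, 7) − 3·(−11, −10, 2) = (−14, 28, 1).

(-14, 28, 1)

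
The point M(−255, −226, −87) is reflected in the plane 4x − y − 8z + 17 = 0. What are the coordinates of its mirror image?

(-247, -228, -103)

n = (4, −1, −8), |n|² = 81, n·M − (-17) = -81, so t = -81/81 = -1.
Foot F = M − (-1)·n = (−251, −227, −95); the reflection is 2F − M = (−247, −228, −103).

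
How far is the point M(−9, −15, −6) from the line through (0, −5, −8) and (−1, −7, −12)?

2√41

A direction vector is d = (−1, −2, −4).
AP = (−9, −10, 2), and AP × d = (44, −38, 8).
|AP × d|² = 3444 and |d|² = 21, so the distance is √(3444/21) = √164 = 2√41.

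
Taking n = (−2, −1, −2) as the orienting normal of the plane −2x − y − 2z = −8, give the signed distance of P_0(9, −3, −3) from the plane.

-1/3

n·P_0 − (-8) = -1.
|n| = 3, so the signed distance is -1/3.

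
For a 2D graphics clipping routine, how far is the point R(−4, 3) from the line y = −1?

The normal to the line is n = (0, 1) with |n| = 1.
|n·R − (-1)| = |3 − (-1)| = 4, so the distance is 4/1 = 4.

4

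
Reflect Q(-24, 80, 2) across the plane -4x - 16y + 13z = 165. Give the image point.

(-48, -16, 80)

With n = (-4, -16, 13), the signed offset is (n·Q − 165)/|n|² = -1323/441 = -3.
Q' = Q − 2t·n = (-24, 80, 2) − (-6)·(-4, -16, 13) = (-48, -16, 80).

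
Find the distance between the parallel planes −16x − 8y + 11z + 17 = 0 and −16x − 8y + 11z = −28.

11/21

Both planes have normal n = (−16, −8, 11), |n| = 21. Any point on the first plane is at distance |(-28) − (-17)|/|n| = 11/21 from the second.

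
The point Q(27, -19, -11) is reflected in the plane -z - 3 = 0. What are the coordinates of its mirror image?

(27, -19, 5)

n = (0, 0, -1), |n|² = 1, n·Q − 3 = 8, so t = 8/1 = 8.
Foot F = Q − 8·n = (27, -19, -3); the reflection is 2F − Q = (27, -19, 5).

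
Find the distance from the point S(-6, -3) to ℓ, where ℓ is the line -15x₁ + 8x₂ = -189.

The normal to the line is n = (-15, 8) with |n| = 17.
|n·S − (-189)| = |66 − (-189)| = 255, so the distance is 255/17 = 15.

15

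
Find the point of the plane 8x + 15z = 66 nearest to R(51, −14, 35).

n = (8, 0, 15), |n|² = 289, and n·R − 66 = 867.
t = 867/289 = 3, so the foot is R − t·n = (51, −14, 35) − 3·(8, 0, 15) = (27, −14, −10).

(27, -14, -10)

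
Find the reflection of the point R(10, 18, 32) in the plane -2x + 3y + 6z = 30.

n = (-2, 3, 6), |n|² = 49, n·R − 30 = 196, so t = 196/49 = 4.
Foot F = R − 4·n = (18, 6, 8); the reflection is 2F − R = (26, -6, -16).

(26, -6, -16)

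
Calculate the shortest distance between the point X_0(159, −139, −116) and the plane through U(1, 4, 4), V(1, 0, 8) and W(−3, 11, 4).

UV = (0, −4, 4) and UW = (−4, 7, 0), so a normal is n = UV × UW = (−28, −16, −16).
Then n·(159, −139, −116) − (−156) = −216.
|n| = √(784 + 256 + 256) = 36, so the distance is |-216|/36 = 6.

6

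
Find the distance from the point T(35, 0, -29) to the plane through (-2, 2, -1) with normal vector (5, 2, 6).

13/√65

The plane has equation n·(r − (-2, 2, -1)) = 0, i.e. n·r = -12.
Then n·(35, 0, -29) - (-12) = 13.
|n| = √(25 + 4 + 36) = √65, so the distance is |13|/√65 = √65/5.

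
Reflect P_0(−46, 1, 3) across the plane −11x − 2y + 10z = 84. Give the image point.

(-2, 9, -37)

With n = (−11, −2, 10), the signed offset is (n·P_0 − 84)/|n|² = 450/225 = 2.
P_0' = P_0 − 2t·n = (−46, 1, 3) − 4·(−11, −2, 10) = (−2, 9, −37).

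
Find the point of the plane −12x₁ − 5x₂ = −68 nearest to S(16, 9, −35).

n = (−12, −5, 0), |n|² = 169, and n·S − (-68) = -169.
t = -169/169 = -1, so the foot is S − t·n = (16, 9, −35) − (-1)·(−12, −5, 0) = (4, 4, −35).

(4, 4, -35)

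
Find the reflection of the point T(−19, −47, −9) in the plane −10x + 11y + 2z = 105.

n = (−10, 11, 2), |n|² = 225, n·T − 105 = -450, so t = -450/225 = -2.
Foot F = T − (-2)·n = (−39, −25, −5); the reflection is 2F − T = (−59, −3, −1).

(-59, -3, -1)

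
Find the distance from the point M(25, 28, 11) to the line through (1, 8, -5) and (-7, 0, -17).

12

A direction vector is d = (-8, -8, -12).
AP = (24, 20, 16); AP·d = -544, |AP|² = 1232, |d|² = 272.
distance² = |AP|² − (AP·d)²/|d|² = 1232 − 295936/272 = 144, so the distance is 12.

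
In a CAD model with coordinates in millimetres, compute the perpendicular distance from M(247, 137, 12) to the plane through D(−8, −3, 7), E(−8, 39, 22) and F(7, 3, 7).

8

DE = (0, 42, 15) and DF = (15, 6, 0), so a normal is n = DE × DF = (−90, 225, −630).
Then n·(247, 137, 12) − (−4365) = 5400.
|n| = √(8100 + 50625 + 396900) = 675, so the distance is |5400|/675 = 8.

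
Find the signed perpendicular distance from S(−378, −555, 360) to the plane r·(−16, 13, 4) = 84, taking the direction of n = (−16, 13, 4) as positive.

9

n·S − 84 = 189.
|n| = 21, so the signed distance is 189/21 = 9.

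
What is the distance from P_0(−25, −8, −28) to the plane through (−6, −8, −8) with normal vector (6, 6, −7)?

The plane has equation n·(r − (−6, −8, −8)) = 0, i.e. n·r = -28.
d = |6·(-25) + 6·(-8) + (-7)·(-28) − (-28)| / √(36 + 36 + 49) = |26| / 11 = 26/11.

26/11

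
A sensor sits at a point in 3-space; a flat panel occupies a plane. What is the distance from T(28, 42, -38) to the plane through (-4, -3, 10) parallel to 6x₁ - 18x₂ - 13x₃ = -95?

6/23

Parallel planes share the normal n = (6, -18, -13); since (-4, -3, 10) lies on the plane, its equation is 6x₁ - 18x₂ - 13x₃ = -100.
Then n·(28, 42, -38) - (-100) = 6.
|n| = √(36 + 324 + 169) = 23, so the distance is |6|/23 = 6/23.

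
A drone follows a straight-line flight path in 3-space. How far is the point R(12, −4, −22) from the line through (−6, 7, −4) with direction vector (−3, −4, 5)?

√569

Direction vector d = (−3, −4, 5).
AP = (18, −11, −18), and AP × d = (−127, −36, −105).
|AP × d|² = 28450 and |d|² = 50, so the distance is √(28450/50) = √569.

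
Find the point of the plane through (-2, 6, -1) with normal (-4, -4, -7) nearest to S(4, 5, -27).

The perpendicular from S has direction n = (-4, -4, -7): r = (4, 5, -27) + t(-4, -4, -7).
Substitute into the plane: n·(S + tn) = -9 gives 153 + 81t = -9, so t = -2.
Foot = (4, 5, -27) + (-2)·(-4, -4, -7) = (12, 13, -13).

(12, 13, -13)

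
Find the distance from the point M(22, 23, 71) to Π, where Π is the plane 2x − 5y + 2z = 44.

9√33/11

n = (2, −5, 2); n·P − 44 = 27; |n| = √33; distance = 27/√33 = 9√33/11.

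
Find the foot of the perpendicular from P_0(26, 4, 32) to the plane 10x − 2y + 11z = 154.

n = (10, −2, 11), |n|² = 225, and n·P_0 − 154 = 450.
t = 450/225 = 2, so the foot is P_0 − t·n = (26, 4, 32) − 2·(10, −2, 11) = (6, 8, 10).

(6, 8, 10)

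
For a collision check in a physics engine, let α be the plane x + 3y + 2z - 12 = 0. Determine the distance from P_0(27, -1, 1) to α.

√14

Normal vector n = (1, 3, 2), and n·(27, -1, 1) - 12 = 14.
|n| = √(1 + 9 + 4) = √14, so the distance is |14|/√14 = √14.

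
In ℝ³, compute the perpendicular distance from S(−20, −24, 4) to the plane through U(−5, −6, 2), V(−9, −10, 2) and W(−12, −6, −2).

2/9

UV = (−4, −4, 0) and UW = (−7, 0, −4), so a normal is n = UV × UW = (16, −16, −28).
Then n·(−20, −24, 4) − (−40) = −8.
|n| = √(256 + 256 + 784) = 36, so the distance is |-8|/36 = 2/9.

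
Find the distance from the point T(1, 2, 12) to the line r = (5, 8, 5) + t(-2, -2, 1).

Direction vector d = (-2, -2, 1).
AP = (-4, -6, 7), and AP × d = (8, -10, -4).
|AP × d|² = 180 and |d|² = 9, so the distance is √(180/9) = √20 = 2√5.

2√5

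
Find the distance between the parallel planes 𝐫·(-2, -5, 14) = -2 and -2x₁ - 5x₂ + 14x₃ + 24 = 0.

With common normal n = (-2, -5, 14) (|n| = 15), the distance is |(-2) − (-24)|/|n| = 22/15.

22/15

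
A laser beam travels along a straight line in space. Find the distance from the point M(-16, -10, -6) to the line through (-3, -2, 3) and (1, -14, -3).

A direction vector is d = (4, -12, -6).
AP = (-13, -8, -9); AP·d = 98, |AP|² = 314, |d|² = 196.
distance² = |AP|² − (AP·d)²/|d|² = 314 − 9604/196 = 265, so the distance is √265.

√265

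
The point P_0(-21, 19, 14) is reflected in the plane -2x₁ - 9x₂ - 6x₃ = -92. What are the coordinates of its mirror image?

n = (-2, -9, -6), |n|² = 121, n·P_0 − (-92) = -121, so t = -121/121 = -1.
Foot F = P_0 − (-1)·n = (-23, 10, 8); the reflection is 2F − P_0 = (-25, 1, 2).

(-25, 1, 2)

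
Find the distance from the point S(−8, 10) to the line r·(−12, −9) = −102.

The normal to the line is n = (−12, −9) with |n| = 15.
|n·S − (-102)| = |6 − (-102)| = 108, so the distance is 108/15 = 36/5.

36/5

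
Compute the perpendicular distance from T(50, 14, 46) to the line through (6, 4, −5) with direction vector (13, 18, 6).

Direction vector d = (13, 18, 6).
AP = (44, 10, 51), and AP × d = (−858, 399, 662).
|AP × d|² = 1333609 and |d|² = 529, so the distance is √(1333609/529) = √2521.

√2521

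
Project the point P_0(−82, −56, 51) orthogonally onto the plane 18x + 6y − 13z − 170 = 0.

n = (18, 6, −13), |n|² = 529, and n·P_0 − 170 = -2645.
t = -2645/529 = -5, so the foot is P_0 − t·n = (−82, −56, 51) − (-5)·(18, 6, −13) = (8, −26, −14).

(8, -26, -14)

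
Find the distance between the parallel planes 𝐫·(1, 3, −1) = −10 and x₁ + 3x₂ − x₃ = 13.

23√11/11

Both planes have normal n = (1, 3, −1), |n| = √11. Any point on the first plane is at distance |13 − (-10)|/|n| = 23/√11 from the second.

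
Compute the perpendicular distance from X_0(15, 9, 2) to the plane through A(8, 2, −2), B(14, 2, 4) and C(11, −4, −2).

13/3

AB = (6, 0, 6) and AC = (3, −6, 0), so a normal is n = AB × AC = (36, 18, −36).
d = |36·15 + 18·9 + (-36)·2 − 396| / √(1296 + 324 + 1296) = |234| / 54 = 13/3.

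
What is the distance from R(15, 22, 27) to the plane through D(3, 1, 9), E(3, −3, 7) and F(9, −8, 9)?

6/√29

DE = (0, −4, −2) and DF = (6, −9, 0), so a normal is n = DE × DF = (−18, −12, 24).
Then n·(15, 22, 27) − 150 = −36.
|n| = √(324 + 144 + 576) = 6√29, so the distance is |-36|/(6√29) = 6/√29.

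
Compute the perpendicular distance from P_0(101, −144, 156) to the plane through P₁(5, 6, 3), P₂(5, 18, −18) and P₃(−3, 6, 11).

P₁P₂ = (0, 12, −21) and P₁P₃ = (−8, 0, 8), so a normal is n = P₁P₂ × P₁P₃ = (96, 168, 96).
Then n·(101, −144, 156) − 1776 = −1296.
|n| = √(9216 + 28224 + 9216) = 216, so the distance is |-1296|/216 = 6.

6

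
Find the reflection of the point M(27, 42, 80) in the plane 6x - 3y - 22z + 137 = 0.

With n = (6, -3, -22), the signed offset is (n·M − (-137))/|n|² = -1587/529 = -3.
M' = M − 2t·n = (27, 42, 80) − (-6)·(6, -3, -22) = (63, 24, -52).

(63, 24, -52)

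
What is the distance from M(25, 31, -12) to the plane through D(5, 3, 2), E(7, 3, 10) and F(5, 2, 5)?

10/√26

DE = (2, 0, 8) and DF = (0, -1, 3), so a normal is n = DE × DF = (8, -6, -2).
n = (8, -6, -2); n·P − 18 = 20; |n| = 2√26; distance = 20/(2√26) = 5√26/13.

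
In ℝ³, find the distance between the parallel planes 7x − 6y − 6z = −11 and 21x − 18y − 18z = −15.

Divide the second equation by 3 to match normals: 7x − 6y − 6z = -5.
With common normal n = (7, −6, −6) (|n| = 11), the distance is |(-11) − (-5)|/|n| = 6/11.

6/11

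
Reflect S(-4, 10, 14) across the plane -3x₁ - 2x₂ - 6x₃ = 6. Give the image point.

(-16, 2, -10)

With n = (-3, -2, -6), the signed offset is (n·S − 6)/|n|² = -98/49 = -2.
S' = S − 2t·n = (-4, 10, 14) − (-4)·(-3, -2, -6) = (-16, 2, -10).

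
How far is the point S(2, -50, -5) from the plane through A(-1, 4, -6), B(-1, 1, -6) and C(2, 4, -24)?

AB = (0, -3, 0) and AC = (3, 0, -18), so a normal is n = AB × AC = (54, 0, 9).
Then n·(2, -50, -5) - (-108) = 171.
|n| = √(2916 + 0 + 81) = 9√37, so the distance is |171|/(9√37) = 19√37/37.

19/√37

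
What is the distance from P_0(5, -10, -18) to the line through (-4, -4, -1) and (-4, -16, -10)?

A direction vector is d = (0, -12, -9).
AP = (9, -6, -17), and AP × d = (-150, 81, -108).
|AP × d|² = 40725 and |d|² = 225, so the distance is √(40725/225) = √181.

√181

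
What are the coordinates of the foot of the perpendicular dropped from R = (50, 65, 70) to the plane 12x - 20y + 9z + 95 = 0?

(1238/25, 329/5, 1741/25)

n = (12, -20, 9), |n|² = 625, and n·R − (-95) = 25.
t = 25/625 = 1/25, so the foot is R − t·n = (50, 65, 70) − (1/25)·(12, -20, 9) = (1238/25, 329/5, 1741/25).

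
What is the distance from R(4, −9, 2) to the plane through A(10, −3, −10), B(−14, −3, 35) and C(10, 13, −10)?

AB = (−24, 0, 45) and AC = (0, 16, 0), so a normal is n = AB × AC = (−720, 0, −384).
Then n·(4, −9, 2) − (−3360) = −288.
|n| = √(518400 + 0 + 147456) = 816, so the distance is |-288|/816 = 6/17.

6/17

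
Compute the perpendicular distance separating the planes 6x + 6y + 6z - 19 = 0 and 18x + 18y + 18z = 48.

√3/6

Divide the second equation by 3 to match normals: 6x + 6y + 6z = 16.
Both planes have normal n = (6, 6, 6), |n| = 6√3. Any point on the first plane is at distance |16 − 19|/|n| = 3/(6√3) = √3/6 from the second.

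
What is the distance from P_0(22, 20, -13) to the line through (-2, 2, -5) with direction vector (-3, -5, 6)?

√334

Direction vector d = (-3, -5, 6).
AP = (24, 18, -8); AP·d = -210, |AP|² = 964, |d|² = 70.
distance² = |AP|² − (AP·d)²/|d|² = 964 − 44100/70 = 334, so the distance is √334.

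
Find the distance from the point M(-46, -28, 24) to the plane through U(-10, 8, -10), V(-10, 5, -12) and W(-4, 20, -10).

UV = (0, -3, -2) and UW = (6, 12, 0), so a normal is n = UV × UW = (24, -12, 18).
Then n·(-46, -28, 24) - (-516) = 180.
|n| = √(576 + 144 + 324) = 6√29, so the distance is |180|/(6√29) = 30√29/29.

30/√29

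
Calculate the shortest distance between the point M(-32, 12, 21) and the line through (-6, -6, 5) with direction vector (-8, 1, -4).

2√233

Direction vector d = (-8, 1, -4).
AP = (-26, 18, 16), and AP × d = (-88, -232, 118).
|AP × d|² = 75492 and |d|² = 81, so the distance is √(75492/81) = √932 = 2√233.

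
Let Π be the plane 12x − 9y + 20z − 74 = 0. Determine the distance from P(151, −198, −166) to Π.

8

n = (12, −9, 20); n·P − 74 = 200; |n| = 25; distance = 200/25 = 8.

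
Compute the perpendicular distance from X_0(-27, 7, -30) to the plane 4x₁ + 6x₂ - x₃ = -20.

16/√53

n = (4, 6, -1); n·P − (-20) = -16; |n| = √53; distance = 16/√53.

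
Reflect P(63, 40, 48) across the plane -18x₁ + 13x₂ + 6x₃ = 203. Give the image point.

(27, 66, 60)

n = (-18, 13, 6), |n|² = 529, n·P − 203 = -529, so t = -529/529 = -1.
Foot F = P − (-1)·n = (45, 53, 54); the reflection is 2F − P = (27, 66, 60).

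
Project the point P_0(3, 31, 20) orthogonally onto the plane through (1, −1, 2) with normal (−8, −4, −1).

The perpendicular from P_0 has direction n = (−8, −4, −1): r = (3, 31, 20) + λ(−8, −4, −1).
Substitute into the plane: n·(P_0 + λn) = -6 gives -168 + 81λ = -6, so λ = 2.
Foot = (3, 31, 20) + 2·(−8, −4, −1) = (−13, 23, 18).

(-13, 23, 18)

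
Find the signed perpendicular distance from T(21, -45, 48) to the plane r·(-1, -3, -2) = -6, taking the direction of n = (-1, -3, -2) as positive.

24/√14

n·T − (-6) = 24.
|n| = √14, so the signed distance is 24/√14.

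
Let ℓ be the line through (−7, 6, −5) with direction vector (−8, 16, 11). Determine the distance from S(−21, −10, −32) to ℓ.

2√185

Direction vector d = (−8, 16, 11).
AP = (−14, −16, −27), and AP × d = (256, 370, −352).
|AP × d|² = 326340 and |d|² = 441, so the distance is √(326340/441) = √740 = 2√185.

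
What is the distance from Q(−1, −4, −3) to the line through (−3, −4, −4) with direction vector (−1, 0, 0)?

1

Direction vector d = (−1, 0, 0).
AP = (2, 0, 1); AP·d = -2, |AP|² = 5, |d|² = 1.
distance² = |AP|² − (AP·d)²/|d|² = 5 − 4/1 = 1, so the distance is 1.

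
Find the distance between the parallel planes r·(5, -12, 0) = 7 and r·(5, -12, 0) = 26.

19/13

Both planes have normal n = (5, -12, 0), |n| = 13. Any point on the first plane is at distance |26 − 7|/|n| = 19/13 from the second.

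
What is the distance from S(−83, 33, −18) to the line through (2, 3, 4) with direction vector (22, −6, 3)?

√145

Direction vector d = (22, −6, 3).
AP = (−85, 30, −22), and AP × d = (−42, −229, −150).
|AP × d|² = 76705 and |d|² = 529, so the distance is √(76705/529) = √145.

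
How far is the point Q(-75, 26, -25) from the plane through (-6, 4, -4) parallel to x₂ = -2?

Parallel planes share the normal n = (0, 1, 0); since (-6, 4, -4) lies on the plane, its equation is x₂ = 4.
d = |1·26 − 4| / √(0 + 1 + 0) = |22| / 1 = 22.

22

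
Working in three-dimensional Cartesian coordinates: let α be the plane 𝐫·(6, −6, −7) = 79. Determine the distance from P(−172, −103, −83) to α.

8

Normal vector n = (6, −6, −7), and n·(−172, −103, −83) − 79 = 88.
|n| = √(36 + 36 + 49) = 11, so the distance is |88|/11 = 8.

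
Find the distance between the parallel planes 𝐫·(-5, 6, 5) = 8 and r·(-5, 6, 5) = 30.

With common normal n = (-5, 6, 5) (|n| = √86), the distance is |8 − 30|/|n| = 22/√86.

22/√86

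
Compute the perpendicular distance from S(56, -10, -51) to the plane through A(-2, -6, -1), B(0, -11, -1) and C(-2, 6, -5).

18/√65

AB = (2, -5, 0) and AC = (0, 12, -4), so a normal is n = AB × AC = (20, 8, 24).
n = (20, 8, 24); n·P − (-112) = -72; |n| = 4√65; distance = 72/(4√65) = 18/√65.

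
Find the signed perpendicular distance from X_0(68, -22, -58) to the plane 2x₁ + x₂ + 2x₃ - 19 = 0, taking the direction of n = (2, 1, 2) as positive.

-7

n·X_0 − 19 = -21.
|n| = 3, so the signed distance is -21/3 = -7.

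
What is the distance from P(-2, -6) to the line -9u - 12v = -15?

7

d = |(-9)·(-2) + (-12)·(-6) − (-15)| / √(81 + 144) = |105|/15 = 7.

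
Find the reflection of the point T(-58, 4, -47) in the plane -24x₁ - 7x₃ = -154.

(86, 4, -5)

With n = (-24, 0, -7), the signed offset is (n·T − (-154))/|n|² = 1875/625 = 3.
T' = T − 2t·n = (-58, 4, -47) − 6·(-24, 0, -7) = (86, 4, -5).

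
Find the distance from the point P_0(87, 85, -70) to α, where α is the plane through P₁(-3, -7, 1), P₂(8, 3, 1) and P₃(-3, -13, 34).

P₁P₂ = (11, 10, 0) and P₁P₃ = (0, -6, 33), so a normal is n = P₁P₂ × P₁P₃ = (330, -363, -66).
Then n·(87, 85, -70) - 1485 = 990.
|n| = √(108900 + 131769 + 4356) = 495, so the distance is |990|/495 = 2.

2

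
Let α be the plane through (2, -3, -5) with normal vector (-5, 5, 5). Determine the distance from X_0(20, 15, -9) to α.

The plane has equation n·(r − (2, -3, -5)) = 0, i.e. n·r = -50.
d = |(-5)·20 + 5·15 + 5·(-9) − (-50)| / √(25 + 25 + 25) = |-20| / (5√3) = 4/√3.

4/√3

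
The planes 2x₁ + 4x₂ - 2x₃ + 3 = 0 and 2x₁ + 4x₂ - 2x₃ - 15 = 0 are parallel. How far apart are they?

Both planes have normal n = (2, 4, -2), |n| = 2√6. Any point on the first plane is at distance |15 − (-3)|/|n| = 18/(2√6) = 9/√6 from the second.

3√6/2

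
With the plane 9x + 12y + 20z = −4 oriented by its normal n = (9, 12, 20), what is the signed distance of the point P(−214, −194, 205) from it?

n·P − (-4) = -150.
|n| = 25, so the signed distance is -150/25 = -6.

-6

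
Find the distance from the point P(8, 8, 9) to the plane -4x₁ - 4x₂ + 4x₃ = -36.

2/√3

Normal vector n = (-4, -4, 4), and n·(8, 8, 9) - (-36) = 8.
|n| = √(16 + 16 + 16) = 4√3, so the distance is |8|/(4√3) = 2/√3.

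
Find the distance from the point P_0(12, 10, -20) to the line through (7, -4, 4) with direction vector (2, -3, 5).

Direction vector d = (2, -3, 5).
AP = (5, 14, -24), and AP × d = (-2, -73, -43).
|AP × d|² = 7182 and |d|² = 38, so the distance is √(7182/38) = √189 = 3√21.

3√21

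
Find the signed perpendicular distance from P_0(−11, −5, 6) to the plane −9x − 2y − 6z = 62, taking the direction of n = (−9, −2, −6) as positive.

n·P_0 − 62 = 11.
|n| = 11, so the signed distance is 11/11 = 1.

1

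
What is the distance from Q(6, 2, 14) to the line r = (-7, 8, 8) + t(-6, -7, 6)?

Direction vector d = (-6, -7, 6).
AP = (13, -6, 6), and AP × d = (6, -114, -127).
|AP × d|² = 29161 and |d|² = 121, so the distance is √(29161/121) = √241.

√241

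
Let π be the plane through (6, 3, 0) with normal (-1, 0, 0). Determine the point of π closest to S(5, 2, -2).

The perpendicular from S has direction n = (-1, 0, 0): r = (5, 2, -2) + λ(-1, 0, 0).
Substitute into the plane: n·(S + λn) = -6 gives -5 + 1λ = -6, so λ = -1.
Foot = (5, 2, -2) + (-1)·(-1, 0, 0) = (6, 2, -2).

(6, 2, -2)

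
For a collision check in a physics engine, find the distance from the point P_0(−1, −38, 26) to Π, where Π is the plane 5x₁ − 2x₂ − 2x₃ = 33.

14/√33

Normal vector n = (5, −2, −2), and n·(−1, −38, 26) − 33 = −14.
|n| = √(25 + 4 + 4) = √33, so the distance is |-14|/√33 = 14√33/33.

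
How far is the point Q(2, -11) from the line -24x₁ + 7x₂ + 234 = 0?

109/25

d = |(-24)·2 + 7·(-11) − (-234)| / √(576 + 49) = |109|/25 = 109/25.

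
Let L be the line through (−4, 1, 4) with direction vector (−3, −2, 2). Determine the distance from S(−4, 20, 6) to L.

3√33

Direction vector d = (−3, −2, 2).
AP = (0, 19, 2); AP·d = -34, |AP|² = 365, |d|² = 17.
distance² = |AP|² − (AP·d)²/|d|² = 365 − 1156/17 = 297, so the distance is 3√33.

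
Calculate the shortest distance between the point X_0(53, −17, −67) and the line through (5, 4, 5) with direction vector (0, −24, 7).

Direction vector d = (0, −24, 7).
AP = (48, −21, −72); AP·d = 0, |AP|² = 7929, |d|² = 625.
distance² = |AP|² − (AP·d)²/|d|² = 7929 − 0/625 = 7929, so the distance is 3√881.

3√881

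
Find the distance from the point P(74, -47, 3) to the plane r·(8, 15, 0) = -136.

23/17

d = |8·74 + 15·(-47) − (-136)| / √(64 + 225 + 0) = |23| / 17 = 23/17.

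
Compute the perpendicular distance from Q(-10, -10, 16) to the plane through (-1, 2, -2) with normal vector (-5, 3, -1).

9/√35

The plane has equation n·(r − (-1, 2, -2)) = 0, i.e. n·r = 13.
Then n·(-10, -10, 16) - 13 = -9.
|n| = √(25 + 9 + 1) = √35, so the distance is |-9|/√35 = 9√35/35.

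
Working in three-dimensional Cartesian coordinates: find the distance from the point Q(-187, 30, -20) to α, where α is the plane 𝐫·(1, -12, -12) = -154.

n = (1, -12, -12); n·P − (-154) = -153; |n| = 17; distance = 153/17 = 9.

9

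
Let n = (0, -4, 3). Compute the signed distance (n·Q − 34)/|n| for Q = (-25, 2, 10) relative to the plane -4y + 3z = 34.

n·Q − 34 = -12.
|n| = 5, so the signed distance is -12/5.

-12/5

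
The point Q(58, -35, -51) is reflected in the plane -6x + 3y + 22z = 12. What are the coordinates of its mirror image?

(22, -17, 81)

n = (-6, 3, 22), |n|² = 529, n·Q − 12 = -1587, so t = -1587/529 = -3.
Foot F = Q − (-3)·n = (40, -26, 15); the reflection is 2F − Q = (22, -17, 81).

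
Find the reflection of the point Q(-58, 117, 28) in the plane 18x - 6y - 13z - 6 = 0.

(86, 69, -76)

With n = (18, -6, -13), the signed offset is (n·Q − 6)/|n|² = -2116/529 = -4.
Q' = Q − 2t·n = (-58, 117, 28) − (-8)·(18, -6, -13) = (86, 69, -76).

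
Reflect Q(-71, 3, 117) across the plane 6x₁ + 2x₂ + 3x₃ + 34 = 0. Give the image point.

(-437/7, 41/7, 849/7)

n = (6, 2, 3), |n|² = 49, n·Q − (-34) = -35, so t = -35/49 = -5/7.
Foot F = Q − (-5/7)·n = (-467/7, 31/7, 834/7); the reflection is 2F − Q = (-437/7, 41/7, 849/7).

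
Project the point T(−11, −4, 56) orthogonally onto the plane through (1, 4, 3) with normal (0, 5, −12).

(-11, 16, 8)

n = (0, 5, −12), |n|² = 169, and n·T − (-16) = -676.
t = -676/169 = -4, so the foot is T − t·n = (−11, −4, 56) − (-4)·(0, 5, −12) = (−11, 16, 8).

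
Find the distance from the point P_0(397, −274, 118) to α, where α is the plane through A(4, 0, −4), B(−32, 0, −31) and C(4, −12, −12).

AB = (−36, 0, −27) and AC = (0, −12, −8), so a normal is n = AB × AC = (−324, −288, 432).
Then n·(397, −274, 118) − (−3024) = 4284.
|n| = √(104976 + 82944 + 186624) = 612, so the distance is |4284|/612 = 7.

7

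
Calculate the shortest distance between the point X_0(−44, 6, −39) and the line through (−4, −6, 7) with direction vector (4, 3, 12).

34

Direction vector d = (4, 3, 12).
AP = (−40, 12, −46), and AP × d = (282, 296, −168).
|AP × d|² = 195364 and |d|² = 169, so the distance is √(195364/169) = √1156 = 34.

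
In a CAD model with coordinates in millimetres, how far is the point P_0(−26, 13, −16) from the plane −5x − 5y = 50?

3/√2

n = (−5, −5, 0); n·P − 50 = 15; |n| = 5√2; distance = 15/(5√2) = 3√2/2.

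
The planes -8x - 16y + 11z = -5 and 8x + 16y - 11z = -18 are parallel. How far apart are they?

Divide the second equation by -1 to match normals: -8x - 16y + 11z = 18.
Both planes have normal n = (-8, -16, 11), |n| = 21. Any point on the first plane is at distance |18 − (-5)|/|n| = 23/21 from the second.

23/21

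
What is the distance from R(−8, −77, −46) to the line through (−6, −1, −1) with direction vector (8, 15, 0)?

√3181

Direction vector d = (8, 15, 0).
AP = (−2, −76, −45); AP·d = -1156, |AP|² = 7805, |d|² = 289.
distance² = |AP|² − (AP·d)²/|d|² = 7805 − 1336336/289 = 3181, so the distance is √3181.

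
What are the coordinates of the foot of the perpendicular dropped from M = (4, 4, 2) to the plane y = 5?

n = (0, 1, 0), |n|² = 1, and n·M − 5 = -1.
t = -1/1 = -1, so the foot is M − t·n = (4, 4, 2) − (-1)·(0, 1, 0) = (4, 5, 2).

(4, 5, 2)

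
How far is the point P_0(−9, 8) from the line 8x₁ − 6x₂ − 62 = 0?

91/5

d = |8·(-9) + (-6)·8 − 62| / √(64 + 36) = |-182|/10 = 91/5.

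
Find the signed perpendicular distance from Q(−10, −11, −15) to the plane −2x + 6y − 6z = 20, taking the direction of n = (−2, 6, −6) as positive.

12/√19

n·Q − 20 = 24.
|n| = 2√19, so the signed distance is 12/√19.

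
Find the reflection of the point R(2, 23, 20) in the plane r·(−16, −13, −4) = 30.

n = (−16, −13, −4), |n|² = 441, n·R − 30 = -441, so t = -441/441 = -1.
Foot F = R − (-1)·n = (−14, 10, 16); the reflection is 2F − R = (−30, −3, 12).

(-30, -3, 12)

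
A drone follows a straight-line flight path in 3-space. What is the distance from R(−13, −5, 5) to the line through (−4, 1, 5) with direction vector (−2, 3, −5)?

Direction vector d = (−2, 3, −5).
AP = (−9, −6, 0); AP·d = 0, |AP|² = 117, |d|² = 38.
distance² = |AP|² − (AP·d)²/|d|² = 117 − 0/38 = 117, so the distance is 3√13.

3√13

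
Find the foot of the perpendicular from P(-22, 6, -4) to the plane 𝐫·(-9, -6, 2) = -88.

(-4, 18, -8)

The perpendicular from P has direction n = (-9, -6, 2): r = (-22, 6, -4) + λ(-9, -6, 2).
Substitute into the plane: n·(P + λn) = -88 gives 154 + 121λ = -88, so λ = -2.
Foot = (-22, 6, -4) + (-2)·(-9, -6, 2) = (-4, 18, -8).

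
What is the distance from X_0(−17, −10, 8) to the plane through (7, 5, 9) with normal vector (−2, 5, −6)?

The plane has equation n·(r − (7, 5, 9)) = 0, i.e. n·r = -43.
n = (−2, 5, −6); n·P − (-43) = -21; |n| = √65; distance = 21/√65 = 21√65/65.

21/√65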